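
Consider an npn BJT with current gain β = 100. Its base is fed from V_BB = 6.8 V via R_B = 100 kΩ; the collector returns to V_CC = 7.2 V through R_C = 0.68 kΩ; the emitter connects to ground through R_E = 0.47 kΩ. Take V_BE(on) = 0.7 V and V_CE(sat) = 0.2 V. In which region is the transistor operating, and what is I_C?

Assume active. Base-emitter loop: I_B = (V_BB − V_BE)/(R_B + (β+1)R_E) = (6.8 − 0.7)/(100 + 101×0.47) = 0.0414 mA.
I_C = β·I_B = 100×0.0414 = 4.14 mA.
V_CE = V_CC − I_C·R_C − I_E·R_E = 7.2 − 4.14×0.68 − 4.18×0.47 = 2.42 V > V_CE(sat), so the active-region assumption holds.

active; I_C ≈ 4.1 mA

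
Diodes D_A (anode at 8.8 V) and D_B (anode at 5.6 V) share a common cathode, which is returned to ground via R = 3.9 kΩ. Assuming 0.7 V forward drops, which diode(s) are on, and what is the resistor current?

Assume both conduct. Then node N would need to be at both 8.8−0.7 = 8.1 V and 5.6−0.7 = 4.9 V, which is impossible.
Assume only D_A conducts: V_N = 8.8 − 0.7 = 8.1 V, so I_R = 8.1/3.9 = 2.08 mA.
Check D_B: its anode-to-cathode voltage is 5.6 − 8.1 = -2.5 V < 0.7 V, so it is off. The assumption is consistent.

Only D_A conducts; I_R ≈ 2.1 mA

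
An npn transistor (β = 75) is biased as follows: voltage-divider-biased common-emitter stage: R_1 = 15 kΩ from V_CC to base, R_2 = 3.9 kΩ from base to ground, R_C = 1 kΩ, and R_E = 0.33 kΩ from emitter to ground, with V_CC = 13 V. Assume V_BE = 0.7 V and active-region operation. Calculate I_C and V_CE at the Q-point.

Thevenize the base divider: V_Th = V_CC·R_2/(R_1+R_2) = 13×3.9/18.9 = 2.68 V, R_Th = R_1‖R_2 = 3.1 kΩ.
Base-emitter loop: V_Th = I_B·R_Th + V_BE + (β+1)I_B·R_E, so I_B = (2.68 − 0.7) / (3.1 + 76×0.33) = 0.0704 mA.
I_C = β·I_B = 75×0.0704 = 5.28 mA, and I_E = (β+1)I_B = 5.35 mA.
V_CE = V_CC − I_C·R_C − I_E·R_E = 13 − 5.28×1 − 5.35×0.33 = 5.96 V.
V_CE = 5.96 V > 0.2 V confirms active-region operation.

I_C ≈ 5.3 mA, V_CE ≈ 6 V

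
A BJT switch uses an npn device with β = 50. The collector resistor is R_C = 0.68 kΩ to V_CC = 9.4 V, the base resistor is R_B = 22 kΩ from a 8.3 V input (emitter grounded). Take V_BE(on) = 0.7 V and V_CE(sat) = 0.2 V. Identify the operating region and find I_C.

Assume active: I_B = (8.3 − 0.7)/22 = 0.345 mA, giving I_C = β·I_B = 17.3 mA.
But then V_CE = 9.4 − 17.3×0.68 = -2.35 V < V_CE(sat) = 0.2 V — impossible in the active region.
So the transistor is saturated. With V_CE = 0.2 V, I_C = (V_CC − 0.2)/R_C = 9.2/0.68 = 13.5 mA.
Check: β·I_B = 17.3 mA > I_C = 13.5 mA, confirming saturation.

saturation; I_C ≈ 14 mA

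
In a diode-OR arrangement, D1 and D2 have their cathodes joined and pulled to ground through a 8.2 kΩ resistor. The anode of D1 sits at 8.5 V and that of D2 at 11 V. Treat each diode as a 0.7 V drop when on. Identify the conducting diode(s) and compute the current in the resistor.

Assume both conduct. Then node N would need to be at both 8.5−0.7 = 7.8 V and 11−0.7 = 10.3 V, which is impossible.
Assume only D2 conducts: V_N = 11 − 0.7 = 10.3 V, so I_R = 10.3/8.2 = 1.26 mA.
Check D1: its anode-to-cathode voltage is 8.5 − 10.3 = -1.8 V < 0.7 V, so it is off. The assumption is consistent.

Only D2 conducts; I_R ≈ 1.3 mA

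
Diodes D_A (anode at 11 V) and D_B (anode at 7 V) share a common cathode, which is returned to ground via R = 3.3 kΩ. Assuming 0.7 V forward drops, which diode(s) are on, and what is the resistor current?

Only D_A conducts; I_R ≈ 3.1 mA

Assume both conduct. Then node N would need to be at both 11−0.7 = 10.3 V and 7−0.7 = 6.3 V, which is impossible.
Assume only D_A conducts: V_N = 11 − 0.7 = 10.3 V, so I_R = 10.3/3.3 = 3.12 mA.
Check D_B: its anode-to-cathode voltage is 7 − 10.3 = -3.3 V < 0.7 V, so it is off. The assumption is consistent.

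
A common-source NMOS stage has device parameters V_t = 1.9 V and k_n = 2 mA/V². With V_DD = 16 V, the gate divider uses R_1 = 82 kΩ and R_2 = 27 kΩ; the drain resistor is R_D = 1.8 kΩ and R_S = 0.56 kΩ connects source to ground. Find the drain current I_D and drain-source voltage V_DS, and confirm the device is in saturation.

I_D ≈ 1.5 mA, V_DS ≈ 12 V

V_G = V_DD·R_2/(R_1+R_2) = 16×27/109 = 3.96 V.
Assume saturation: I_D = (k_n/2)(V_GS − V_t)² with V_GS = V_G − I_D·R_S = 3.96 − 0.56·I_D.
Substituting gives 0.314·I_D² − 3.31·I_D + 4.26 = 0, with roots I_D = 1.5 or 9.06 mA.
The root I_D = 9.06 mA gives V_GS = -1.11 V ≤ V_t, so take I_D = 1.5 mA.
Then V_GS = 3.12 V and V_DS = V_DD − I_D(R_D+R_S) = 16 − 1.5×2.36 = 12.5 V.
Saturation requires V_DS ≥ V_GS − V_t = 1.22 V; 12.5 ≥ 1.22 ✓.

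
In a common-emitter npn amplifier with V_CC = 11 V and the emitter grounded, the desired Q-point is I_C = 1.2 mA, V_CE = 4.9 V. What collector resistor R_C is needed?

Collector loop: V_CC = I_C·R_C + V_CE.
R_C = (V_CC − V_CE)/I_C = (11 − 4.9)/1.2 = 5.08 kΩ.

R_C ≈ 5.1 kΩ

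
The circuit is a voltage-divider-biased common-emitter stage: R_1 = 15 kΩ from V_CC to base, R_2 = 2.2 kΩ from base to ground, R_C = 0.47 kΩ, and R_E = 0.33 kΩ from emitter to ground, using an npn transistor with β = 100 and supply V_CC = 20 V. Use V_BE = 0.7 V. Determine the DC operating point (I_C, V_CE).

Thevenize the base divider: V_Th = V_CC·R_2/(R_1+R_2) = 20×2.2/17.2 = 2.56 V, R_Th = R_1‖R_2 = 1.92 kΩ.
Base-emitter loop: V_Th = I_B·R_Th + V_BE + (β+1)I_B·R_E, so I_B = (2.56 − 0.7) / (1.92 + 101×0.33) = 0.0527 mA.
I_C = β·I_B = 100×0.0527 = 5.27 mA, and I_E = (β+1)I_B = 5.32 mA.
V_CE = V_CC − I_C·R_C − I_E·R_E = 20 − 5.27×0.47 − 5.32×0.33 = 15.8 V.
V_CE = 15.8 V > 0.2 V confirms active-region operation.

I_C ≈ 5.3 mA, V_CE ≈ 16 V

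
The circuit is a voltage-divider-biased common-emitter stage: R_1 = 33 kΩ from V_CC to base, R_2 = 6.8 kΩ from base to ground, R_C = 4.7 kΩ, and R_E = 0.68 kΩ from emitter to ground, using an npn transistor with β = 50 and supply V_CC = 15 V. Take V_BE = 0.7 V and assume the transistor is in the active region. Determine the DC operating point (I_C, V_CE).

Thevenize the base divider: V_Th = V_CC·R_2/(R_1+R_2) = 15×6.8/39.8 = 2.56 V, R_Th = R_1‖R_2 = 5.64 kΩ.
Base-emitter loop: V_Th = I_B·R_Th + V_BE + (β+1)I_B·R_E, so I_B = (2.56 − 0.7) / (5.64 + 51×0.68) = 0.0462 mA.
I_C = β·I_B = 50×0.0462 = 2.31 mA, and I_E = (β+1)I_B = 2.36 mA.
V_CE = V_CC − I_C·R_C − I_E·R_E = 15 − 2.31×4.7 − 2.36×0.68 = 2.54 V.
V_CE = 2.54 V > 0.2 V confirms active-region operation.

I_C ≈ 2.3 mA, V_CE ≈ 2.5 V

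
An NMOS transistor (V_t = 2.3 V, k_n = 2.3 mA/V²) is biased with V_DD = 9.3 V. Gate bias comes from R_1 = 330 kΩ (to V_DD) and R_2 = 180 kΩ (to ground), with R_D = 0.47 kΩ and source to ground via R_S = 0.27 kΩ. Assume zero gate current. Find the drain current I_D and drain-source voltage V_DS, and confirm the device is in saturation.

I_D ≈ 0.72 mA, V_DS ≈ 8.8 V

V_G = V_DD·R_2/(R_1+R_2) = 9.3×180/510 = 3.28 V.
Assume saturation: I_D = (k_n/2)(V_GS − V_t)² with V_GS = V_G − I_D·R_S = 3.28 − 0.27·I_D.
Substituting gives 0.0838·I_D² − 1.61·I_D + 1.11 = 0, with roots I_D = 0.716 or 18.5 mA.
The root I_D = 18.5 mA gives V_GS = -1.71 V ≤ V_t, so take I_D = 0.716 mA.
Then V_GS = 3.09 V and V_DS = V_DD − I_D(R_D+R_S) = 9.3 − 0.716×0.74 = 8.77 V.
Saturation requires V_DS ≥ V_GS − V_t = 0.789 V; 8.77 ≥ 0.789 ✓.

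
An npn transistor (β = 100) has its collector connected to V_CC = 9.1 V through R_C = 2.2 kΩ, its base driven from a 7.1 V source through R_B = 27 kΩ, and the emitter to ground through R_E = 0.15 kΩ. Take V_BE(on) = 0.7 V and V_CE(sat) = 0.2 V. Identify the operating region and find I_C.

saturation; I_C ≈ 3.8 mA

Assume active: I_B = (7.1 − 0.7)/(27 + 101×0.15) = 0.152 mA, I_C = β·I_B = 15.2 mA.
Then V_CE = 9.1 − 15.2×2.2 − 15.3×0.15 = -26.6 V < 0.2 V — the active assumption fails.
Re-solve with V_CE = 0.2 V. KCL at the emitter: V_E/R_E = (V_BB−0.7−V_E)/R_B + (V_CC−0.2−V_E)/R_C, giving V_E = 0.598 V.
I_C = (V_CC − 0.2 − V_E)/R_C = (8.9 − 0.598)/2.2 = 3.77 mA.
Check: I_B = (6.4 − 0.598)/27 = 0.215 mA, and β·I_B = 21.5 mA > I_C, confirming saturation.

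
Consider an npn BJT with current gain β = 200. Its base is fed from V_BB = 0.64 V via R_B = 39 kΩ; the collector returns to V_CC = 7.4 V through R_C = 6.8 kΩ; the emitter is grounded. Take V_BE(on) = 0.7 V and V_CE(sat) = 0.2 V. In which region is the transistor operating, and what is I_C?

V_BB = 0.64 V ≤ V_BE(on) = 0.7 V, so the base-emitter junction is not forward biased.
The transistor is in cutoff: I_B = I_C = 0.

cutoff; I_C ≈ 0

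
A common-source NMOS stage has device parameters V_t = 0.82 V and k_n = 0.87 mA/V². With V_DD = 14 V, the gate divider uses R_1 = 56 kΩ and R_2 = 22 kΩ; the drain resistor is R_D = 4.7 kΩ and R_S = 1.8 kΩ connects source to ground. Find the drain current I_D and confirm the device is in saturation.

V_G = V_DD·R_2/(R_1+R_2) = 14×22/78 = 3.95 V.
Assume saturation: I_D = (k_n/2)(V_GS − V_t)² with V_GS = V_G − I_D·R_S = 3.95 − 1.8·I_D.
Substituting gives 1.41·I_D² − 5.9·I_D + 4.26 = 0, with roots I_D = 0.927 or 3.26 mA.
The root I_D = 3.26 mA gives V_GS = -1.92 V ≤ V_t, so take I_D = 0.927 mA.
Then V_GS = 2.28 V and V_DS = V_DD − I_D(R_D+R_S) = 14 − 0.927×6.5 = 7.97 V.
Saturation requires V_DS ≥ V_GS − V_t = 1.46 V; 7.97 ≥ 1.46 ✓.

I_D ≈ 0.93 mA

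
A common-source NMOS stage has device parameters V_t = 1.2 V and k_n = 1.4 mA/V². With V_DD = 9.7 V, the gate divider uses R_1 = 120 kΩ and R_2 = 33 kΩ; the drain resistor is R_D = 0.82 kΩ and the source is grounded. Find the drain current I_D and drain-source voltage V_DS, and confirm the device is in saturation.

I_D ≈ 0.56 mA, V_DS ≈ 9.2 V

V_G = V_DD·R_2/(R_1+R_2) = 9.7×33/153 = 2.09 V. With the source grounded, V_GS = V_G = 2.09 V.
Assume saturation: I_D = (k_n/2)(V_GS − V_t)² = (1.4/2)×(2.09 − 1.2)² = 0.7×0.892² = 0.557 mA.
V_DS = V_DD − I_D·R_D = 9.7 − 0.557×0.82 = 9.24 V.
Saturation requires V_DS ≥ V_GS − V_t = 0.892 V; 9.24 ≥ 0.892 ✓.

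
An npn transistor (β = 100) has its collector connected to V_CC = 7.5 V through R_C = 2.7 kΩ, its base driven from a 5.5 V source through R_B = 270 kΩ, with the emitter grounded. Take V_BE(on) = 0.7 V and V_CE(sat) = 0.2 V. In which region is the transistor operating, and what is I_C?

Assume active. Base-emitter loop: I_B = (V_BB − V_BE)/R_B = (5.5 − 0.7)/270 = 0.0178 mA.
I_C = β·I_B = 100×0.0178 = 1.78 mA.
V_CE = V_CC − I_C·R_C = 7.5 − 1.78×2.7 = 2.7 V > V_CE(sat), so the active-region assumption holds.

active; I_C ≈ 1.8 mA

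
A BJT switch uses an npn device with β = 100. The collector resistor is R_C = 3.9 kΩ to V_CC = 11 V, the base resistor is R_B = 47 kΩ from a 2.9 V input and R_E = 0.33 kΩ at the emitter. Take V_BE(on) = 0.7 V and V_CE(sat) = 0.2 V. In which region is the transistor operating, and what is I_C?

saturation; I_C ≈ 2.6 mA

Assume active: I_B = (2.9 − 0.7)/(47 + 101×0.33) = 0.0274 mA, I_C = β·I_B = 2.74 mA.
Then V_CE = 11 − 2.74×3.9 − 2.77×0.33 = -0.594 V < 0.2 V — the active assumption fails.
Re-solve with V_CE = 0.2 V. KCL at the emitter: V_E/R_E = (V_BB−0.7−V_E)/R_B + (V_CC−0.2−V_E)/R_C, giving V_E = 0.851 V.
I_C = (V_CC − 0.2 − V_E)/R_C = (10.8 − 0.851)/3.9 = 2.55 mA.
Check: I_B = (2.2 − 0.851)/47 = 0.0287 mA, and β·I_B = 2.87 mA > I_C, confirming saturation.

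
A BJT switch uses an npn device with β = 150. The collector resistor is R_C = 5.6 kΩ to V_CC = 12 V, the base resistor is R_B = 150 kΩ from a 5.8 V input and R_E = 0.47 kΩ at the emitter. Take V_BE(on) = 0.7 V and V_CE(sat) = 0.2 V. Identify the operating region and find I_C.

Assume active: I_B = (5.8 − 0.7)/(150 + 151×0.47) = 0.0231 mA, I_C = β·I_B = 3.46 mA.
Then V_CE = 12 − 3.46×5.6 − 3.49×0.47 = -9.03 V < 0.2 V — the active assumption fails.
Re-solve with V_CE = 0.2 V. KCL at the emitter: V_E/R_E = (V_BB−0.7−V_E)/R_B + (V_CC−0.2−V_E)/R_C, giving V_E = 0.926 V.
I_C = (V_CC − 0.2 − V_E)/R_C = (11.8 − 0.926)/5.6 = 1.94 mA.
Check: I_B = (5.1 − 0.926)/150 = 0.0278 mA, and β·I_B = 4.17 mA > I_C, confirming saturation.

saturation; I_C ≈ 1.9 mA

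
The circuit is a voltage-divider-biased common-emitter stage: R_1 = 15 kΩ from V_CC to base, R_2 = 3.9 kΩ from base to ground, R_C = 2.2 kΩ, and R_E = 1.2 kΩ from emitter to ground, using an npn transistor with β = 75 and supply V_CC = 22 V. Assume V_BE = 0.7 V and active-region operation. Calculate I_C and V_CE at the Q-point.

I_C ≈ 3.1 mA, V_CE ≈ 12 V

Thevenize the base divider: V_Th = V_CC·R_2/(R_1+R_2) = 22×3.9/18.9 = 4.54 V, R_Th = R_1‖R_2 = 3.1 kΩ.
Base-emitter loop: V_Th = I_B·R_Th + V_BE + (β+1)I_B·R_E, so I_B = (4.54 − 0.7) / (3.1 + 76×1.2) = 0.0407 mA.
I_C = β·I_B = 75×0.0407 = 3.05 mA, and I_E = (β+1)I_B = 3.09 mA.
V_CE = V_CC − I_C·R_C − I_E·R_E = 22 − 3.05×2.2 − 3.09×1.2 = 11.6 V.
V_CE = 11.6 V > 0.2 V confirms active-region operation.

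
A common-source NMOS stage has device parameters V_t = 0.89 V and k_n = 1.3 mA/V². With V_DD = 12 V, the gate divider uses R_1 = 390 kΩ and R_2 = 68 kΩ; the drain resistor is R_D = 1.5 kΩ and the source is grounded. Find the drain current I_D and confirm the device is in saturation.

I_D ≈ 0.52 mA

V_G = V_DD·R_2/(R_1+R_2) = 12×68/458 = 1.78 V. With the source grounded, V_GS = V_G = 1.78 V.
Assume saturation: I_D = (k_n/2)(V_GS − V_t)² = (1.3/2)×(1.78 − 0.89)² = 0.65×0.892² = 0.517 mA.
V_DS = V_DD − I_D·R_D = 12 − 0.517×1.5 = 11.2 V.
Saturation requires V_DS ≥ V_GS − V_t = 0.892 V; 11.2 ≥ 0.892 ✓.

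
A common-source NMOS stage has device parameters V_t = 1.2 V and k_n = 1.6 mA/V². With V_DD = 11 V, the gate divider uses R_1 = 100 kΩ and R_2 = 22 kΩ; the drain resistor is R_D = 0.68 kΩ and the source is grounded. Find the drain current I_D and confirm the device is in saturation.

V_G = V_DD·R_2/(R_1+R_2) = 11×22/122 = 1.98 V. With the source grounded, V_GS = V_G = 1.98 V.
Assume saturation: I_D = (k_n/2)(V_GS − V_t)² = (1.6/2)×(1.98 − 1.2)² = 0.8×0.784² = 0.491 mA.
V_DS = V_DD − I_D·R_D = 11 − 0.491×0.68 = 10.7 V.
Saturation requires V_DS ≥ V_GS − V_t = 0.784 V; 10.7 ≥ 0.784 ✓.

I_D ≈ 0.49 mA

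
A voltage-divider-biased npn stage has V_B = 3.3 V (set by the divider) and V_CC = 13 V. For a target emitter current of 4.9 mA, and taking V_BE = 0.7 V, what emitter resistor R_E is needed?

V_E = V_B − V_BE = 3.3 − 0.7 = 2.6 V.
R_E = V_E / I_E = 2.6 / 4.9 = 0.531 kΩ.

R_E ≈ 0.53 kΩ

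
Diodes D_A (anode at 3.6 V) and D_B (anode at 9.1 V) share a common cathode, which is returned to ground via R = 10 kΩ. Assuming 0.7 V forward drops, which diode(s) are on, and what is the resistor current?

Assume both conduct. Then node N would need to be at both 3.6−0.7 = 2.9 V and 9.1−0.7 = 8.4 V, which is impossible.
Assume only D_B conducts: V_N = 9.1 − 0.7 = 8.4 V, so I_R = 8.4/10 = 0.84 mA.
Check D_A: its anode-to-cathode voltage is 3.6 − 8.4 = -4.8 V < 0.7 V, so it is off. The assumption is consistent.

Only D_B conducts; I_R ≈ 0.84 mA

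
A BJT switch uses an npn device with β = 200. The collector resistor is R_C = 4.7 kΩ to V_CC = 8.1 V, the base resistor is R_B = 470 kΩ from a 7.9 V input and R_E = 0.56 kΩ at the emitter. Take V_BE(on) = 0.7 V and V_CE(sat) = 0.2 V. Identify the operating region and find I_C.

saturation; I_C ≈ 1.5 mA

Assume active: I_B = (7.9 − 0.7)/(470 + 201×0.56) = 0.0124 mA, I_C = β·I_B = 2.47 mA.
Then V_CE = 8.1 − 2.47×4.7 − 2.48×0.56 = -4.91 V < 0.2 V — the active assumption fails.
Re-solve with V_CE = 0.2 V. KCL at the emitter: V_E/R_E = (V_BB−0.7−V_E)/R_B + (V_CC−0.2−V_E)/R_C, giving V_E = 0.848 V.
I_C = (V_CC − 0.2 − V_E)/R_C = (7.9 − 0.848)/4.7 = 1.5 mA.
Check: I_B = (7.2 − 0.848)/470 = 0.0135 mA, and β·I_B = 2.7 mA > I_C, confirming saturation.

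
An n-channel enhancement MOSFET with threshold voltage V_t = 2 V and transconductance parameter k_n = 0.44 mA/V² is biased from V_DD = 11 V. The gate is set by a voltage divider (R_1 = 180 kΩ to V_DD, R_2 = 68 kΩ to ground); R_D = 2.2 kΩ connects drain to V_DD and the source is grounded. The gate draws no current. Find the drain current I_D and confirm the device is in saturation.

V_G = V_DD·R_2/(R_1+R_2) = 11×68/248 = 3.02 V. With the source grounded, V_GS = V_G = 3.02 V.
Assume saturation: I_D = (k_n/2)(V_GS − V_t)² = (0.44/2)×(3.02 − 2)² = 0.22×1.02² = 0.227 mA.
V_DS = V_DD − I_D·R_D = 11 − 0.227×2.2 = 10.5 V.
Saturation requires V_DS ≥ V_GS − V_t = 1.02 V; 10.5 ≥ 1.02 ✓.

I_D ≈ 0.23 mA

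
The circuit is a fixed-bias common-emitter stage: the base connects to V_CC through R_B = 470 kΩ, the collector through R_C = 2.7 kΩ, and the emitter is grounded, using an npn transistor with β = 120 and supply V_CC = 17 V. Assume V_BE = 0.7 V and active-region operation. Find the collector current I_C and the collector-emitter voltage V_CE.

Base loop: V_CC = I_B·R_B + V_BE, so I_B = (17 − 0.7)/470 kΩ = 0.0347 mA.
In the active region I_C = β·I_B = 120 × 0.0347 = 4.16 mA.
Collector loop: V_CE = V_CC − I_C·R_C = 17 − 4.16×2.7 = 5.76 V.
Since V_CE = 5.76 V > V_CE(sat) ≈ 0.2 V, the transistor is in the active region as assumed.

I_C ≈ 4.2 mA, V_CE ≈ 5.8 V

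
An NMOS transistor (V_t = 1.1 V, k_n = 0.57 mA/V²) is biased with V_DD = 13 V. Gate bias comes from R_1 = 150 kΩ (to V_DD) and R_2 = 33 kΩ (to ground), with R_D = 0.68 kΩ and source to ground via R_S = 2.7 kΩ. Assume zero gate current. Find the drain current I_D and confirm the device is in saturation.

V_G = V_DD·R_2/(R_1+R_2) = 13×33/183 = 2.34 V.
Assume saturation: I_D = (k_n/2)(V_GS − V_t)² with V_GS = V_G − I_D·R_S = 2.34 − 2.7·I_D.
Substituting gives 2.08·I_D² − 2.91·I_D + 0.441 = 0, with roots I_D = 0.173 or 1.23 mA.
The root I_D = 1.23 mA gives V_GS = -0.978 V ≤ V_t, so take I_D = 0.173 mA.
Then V_GS = 1.88 V and V_DS = V_DD − I_D(R_D+R_S) = 13 − 0.173×3.38 = 12.4 V.
Saturation requires V_DS ≥ V_GS − V_t = 0.778 V; 12.4 ≥ 0.778 ✓.

I_D ≈ 0.17 mA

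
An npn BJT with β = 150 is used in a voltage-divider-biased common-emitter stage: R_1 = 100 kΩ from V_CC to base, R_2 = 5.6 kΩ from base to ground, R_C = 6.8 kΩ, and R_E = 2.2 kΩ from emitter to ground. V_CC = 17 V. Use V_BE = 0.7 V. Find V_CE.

Thevenize the base divider: V_Th = V_CC·R_2/(R_1+R_2) = 17×5.6/106 = 0.902 V, R_Th = R_1‖R_2 = 5.3 kΩ.
Base-emitter loop: V_Th = I_B·R_Th + V_BE + (β+1)I_B·R_E, so I_B = (0.902 − 0.7) / (5.3 + 151×2.2) = 0.000597 mA.
I_C = β·I_B = 150×0.000597 = 0.0896 mA, and I_E = (β+1)I_B = 0.0902 mA.
V_CE = V_CC − I_C·R_C − I_E·R_E = 17 − 0.0896×6.8 − 0.0902×2.2 = 16.2 V.
V_CE = 16.2 V > 0.2 V confirms active-region operation.

V_CE ≈ 16 V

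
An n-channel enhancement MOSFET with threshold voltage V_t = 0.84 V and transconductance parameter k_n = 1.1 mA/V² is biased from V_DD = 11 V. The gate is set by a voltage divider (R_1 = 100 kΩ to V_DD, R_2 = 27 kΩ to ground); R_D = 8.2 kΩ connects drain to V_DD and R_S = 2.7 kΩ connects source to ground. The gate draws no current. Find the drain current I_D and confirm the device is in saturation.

I_D ≈ 0.29 mA

V_G = V_DD·R_2/(R_1+R_2) = 11×27/127 = 2.34 V.
Assume saturation: I_D = (k_n/2)(V_GS − V_t)² with V_GS = V_G − I_D·R_S = 2.34 − 2.7·I_D.
Substituting gives 4.01·I_D² − 5.45·I_D + 1.24 = 0, with roots I_D = 0.287 or 1.07 mA.
The root I_D = 1.07 mA gives V_GS = -0.556 V ≤ V_t, so take I_D = 0.287 mA.
Then V_GS = 1.56 V and V_DS = V_DD − I_D(R_D+R_S) = 11 − 0.287×10.9 = 7.87 V.
Saturation requires V_DS ≥ V_GS − V_t = 0.723 V; 7.87 ≥ 0.723 ✓.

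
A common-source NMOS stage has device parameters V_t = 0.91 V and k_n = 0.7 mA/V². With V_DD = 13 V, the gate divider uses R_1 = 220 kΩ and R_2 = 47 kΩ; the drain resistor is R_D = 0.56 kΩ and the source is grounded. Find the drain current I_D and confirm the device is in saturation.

V_G = V_DD·R_2/(R_1+R_2) = 13×47/267 = 2.29 V. With the source grounded, V_GS = V_G = 2.29 V.
Assume saturation: I_D = (k_n/2)(V_GS − V_t)² = (0.7/2)×(2.29 − 0.91)² = 0.35×1.38² = 0.665 mA.
V_DS = V_DD − I_D·R_D = 13 − 0.665×0.56 = 12.6 V.
Saturation requires V_DS ≥ V_GS − V_t = 1.38 V; 12.6 ≥ 1.38 ✓.

I_D ≈ 0.66 mA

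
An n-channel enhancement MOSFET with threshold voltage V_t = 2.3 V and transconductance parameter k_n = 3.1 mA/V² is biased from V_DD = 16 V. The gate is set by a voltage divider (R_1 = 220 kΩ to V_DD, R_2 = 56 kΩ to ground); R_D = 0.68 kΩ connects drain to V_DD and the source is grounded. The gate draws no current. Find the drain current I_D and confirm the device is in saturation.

I_D ≈ 1.4 mA

V_G = V_DD·R_2/(R_1+R_2) = 16×56/276 = 3.25 V. With the source grounded, V_GS = V_G = 3.25 V.
Assume saturation: I_D = (k_n/2)(V_GS − V_t)² = (3.1/2)×(3.25 − 2.3)² = 1.55×0.946² = 1.39 mA.
V_DS = V_DD − I_D·R_D = 16 − 1.39×0.68 = 15.1 V.
Saturation requires V_DS ≥ V_GS − V_t = 0.946 V; 15.1 ≥ 0.946 ✓.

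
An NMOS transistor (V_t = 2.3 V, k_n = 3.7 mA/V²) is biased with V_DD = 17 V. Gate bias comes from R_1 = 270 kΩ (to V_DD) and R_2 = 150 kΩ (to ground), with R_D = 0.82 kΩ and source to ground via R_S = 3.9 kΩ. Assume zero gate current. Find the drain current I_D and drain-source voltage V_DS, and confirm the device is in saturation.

V_G = V_DD·R_2/(R_1+R_2) = 17×150/420 = 6.07 V.
Assume saturation: I_D = (k_n/2)(V_GS − V_t)² with V_GS = V_G − I_D·R_S = 6.07 − 3.9·I_D.
Substituting gives 28.1·I_D² − 55.4·I_D + 26.3 = 0, with roots I_D = 0.799 or 1.17 mA.
The root I_D = 1.17 mA gives V_GS = 1.5 V ≤ V_t, so take I_D = 0.799 mA.
Then V_GS = 2.96 V and V_DS = V_DD − I_D(R_D+R_S) = 17 − 0.799×4.72 = 13.2 V.
Saturation requires V_DS ≥ V_GS − V_t = 0.657 V; 13.2 ≥ 0.657 ✓.

I_D ≈ 0.8 mA, V_DS ≈ 13 V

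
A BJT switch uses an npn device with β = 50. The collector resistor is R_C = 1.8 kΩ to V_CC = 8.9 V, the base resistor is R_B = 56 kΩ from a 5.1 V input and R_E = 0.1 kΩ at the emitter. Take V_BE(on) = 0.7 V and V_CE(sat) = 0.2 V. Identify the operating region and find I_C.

active; I_C ≈ 3.6 mA

Assume active. Base-emitter loop: I_B = (V_BB − V_BE)/(R_B + (β+1)R_E) = (5.1 − 0.7)/(56 + 51×0.1) = 0.072 mA.
I_C = β·I_B = 50×0.072 = 3.6 mA.
V_CE = V_CC − I_C·R_C − I_E·R_E = 8.9 − 3.6×1.8 − 3.67×0.1 = 2.05 V > V_CE(sat), so the active-region assumption holds.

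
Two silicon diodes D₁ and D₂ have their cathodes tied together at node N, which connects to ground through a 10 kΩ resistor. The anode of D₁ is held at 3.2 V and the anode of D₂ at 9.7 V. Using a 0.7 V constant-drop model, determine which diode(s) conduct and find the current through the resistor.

Only D₂ conducts; I_R ≈ 0.9 mA

Assume both conduct. Then node N would need to be at both 3.2−0.7 = 2.5 V and 9.7−0.7 = 9 V, which is impossible.
Assume only D₂ conducts: V_N = 9.7 − 0.7 = 9 V, so I_R = 9/10 = 0.9 mA.
Check D₁: its anode-to-cathode voltage is 3.2 − 9 = -5.8 V < 0.7 V, so it is off. The assumption is consistent.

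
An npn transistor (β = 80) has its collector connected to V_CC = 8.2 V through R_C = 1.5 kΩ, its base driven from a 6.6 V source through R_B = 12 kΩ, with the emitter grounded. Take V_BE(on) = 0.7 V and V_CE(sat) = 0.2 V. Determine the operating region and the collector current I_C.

Assume active: I_B = (6.6 − 0.7)/12 = 0.492 mA, giving I_C = β·I_B = 39.3 mA.
But then V_CE = 8.2 − 39.3×1.5 = -50.8 V < V_CE(sat) = 0.2 V — impossible in the active region.
So the transistor is saturated. With V_CE = 0.2 V, I_C = (V_CC − 0.2)/R_C = 8/1.5 = 5.33 mA.
Check: β·I_B = 39.3 mA > I_C = 5.33 mA, confirming saturation.

saturation; I_C ≈ 5.3 mA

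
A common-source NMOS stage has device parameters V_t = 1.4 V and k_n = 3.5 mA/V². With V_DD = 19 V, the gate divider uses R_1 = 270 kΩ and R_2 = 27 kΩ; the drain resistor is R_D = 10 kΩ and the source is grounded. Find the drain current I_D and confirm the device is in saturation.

I_D ≈ 0.19 mA

V_G = V_DD·R_2/(R_1+R_2) = 19×27/297 = 1.73 V. With the source grounded, V_GS = V_G = 1.73 V.
Assume saturation: I_D = (k_n/2)(V_GS − V_t)² = (3.5/2)×(1.73 − 1.4)² = 1.75×0.327² = 0.187 mA.
V_DS = V_DD − I_D·R_D = 19 − 0.187×10 = 17.1 V.
Saturation requires V_DS ≥ V_GS − V_t = 0.327 V; 17.1 ≥ 0.327 ✓.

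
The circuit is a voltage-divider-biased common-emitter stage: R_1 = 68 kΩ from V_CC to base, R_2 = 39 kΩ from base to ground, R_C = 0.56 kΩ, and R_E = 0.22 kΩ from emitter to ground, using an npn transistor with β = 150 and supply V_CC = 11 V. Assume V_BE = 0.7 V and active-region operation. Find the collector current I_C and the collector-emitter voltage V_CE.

Thevenize the base divider: V_Th = V_CC·R_2/(R_1+R_2) = 11×39/107 = 4.01 V, R_Th = R_1‖R_2 = 24.8 kΩ.
Base-emitter loop: V_Th = I_B·R_Th + V_BE + (β+1)I_B·R_E, so I_B = (4.01 − 0.7) / (24.8 + 151×0.22) = 0.0571 mA.
I_C = β·I_B = 150×0.0571 = 8.56 mA, and I_E = (β+1)I_B = 8.61 mA.
V_CE = V_CC − I_C·R_C − I_E·R_E = 11 − 8.56×0.56 − 8.61×0.22 = 4.31 V.
V_CE = 4.31 V > 0.2 V confirms active-region operation.

I_C ≈ 8.6 mA, V_CE ≈ 4.3 V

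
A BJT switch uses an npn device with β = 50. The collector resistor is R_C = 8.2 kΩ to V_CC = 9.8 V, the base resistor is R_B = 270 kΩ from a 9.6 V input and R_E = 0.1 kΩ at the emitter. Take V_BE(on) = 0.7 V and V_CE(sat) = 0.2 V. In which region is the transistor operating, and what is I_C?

saturation; I_C ≈ 1.2 mA

Assume active: I_B = (9.6 − 0.7)/(270 + 51×0.1) = 0.0324 mA, I_C = β·I_B = 1.62 mA.
Then V_CE = 9.8 − 1.62×8.2 − 1.65×0.1 = -3.63 V < 0.2 V — the active assumption fails.
Re-solve with V_CE = 0.2 V. KCL at the emitter: V_E/R_E = (V_BB−0.7−V_E)/R_B + (V_CC−0.2−V_E)/R_C, giving V_E = 0.119 V.
I_C = (V_CC − 0.2 − V_E)/R_C = (9.6 − 0.119)/8.2 = 1.16 mA.
Check: I_B = (8.9 − 0.119)/270 = 0.0325 mA, and β·I_B = 1.63 mA > I_C, confirming saturation.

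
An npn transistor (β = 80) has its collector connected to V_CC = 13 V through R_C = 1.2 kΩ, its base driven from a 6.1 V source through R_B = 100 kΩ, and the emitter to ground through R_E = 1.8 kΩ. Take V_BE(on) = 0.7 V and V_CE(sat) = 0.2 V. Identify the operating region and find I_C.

Assume active. Base-emitter loop: I_B = (V_BB − V_BE)/(R_B + (β+1)R_E) = (6.1 − 0.7)/(100 + 81×1.8) = 0.022 mA.
I_C = β·I_B = 80×0.022 = 1.76 mA.
V_CE = V_CC − I_C·R_C − I_E·R_E = 13 − 1.76×1.2 − 1.78×1.8 = 7.69 V > V_CE(sat), so the active-region assumption holds.

active; I_C ≈ 1.8 mA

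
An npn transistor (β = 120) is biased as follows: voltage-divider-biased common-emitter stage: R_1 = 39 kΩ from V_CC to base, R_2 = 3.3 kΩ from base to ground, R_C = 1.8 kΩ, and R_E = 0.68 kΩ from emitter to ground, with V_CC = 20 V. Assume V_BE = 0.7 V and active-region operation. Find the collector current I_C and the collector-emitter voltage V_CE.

Thevenize the base divider: V_Th = V_CC·R_2/(R_1+R_2) = 20×3.3/42.3 = 1.56 V, R_Th = R_1‖R_2 = 3.04 kΩ.
Base-emitter loop: V_Th = I_B·R_Th + V_BE + (β+1)I_B·R_E, so I_B = (1.56 − 0.7) / (3.04 + 121×0.68) = 0.0101 mA.
I_C = β·I_B = 120×0.0101 = 1.21 mA, and I_E = (β+1)I_B = 1.22 mA.
V_CE = V_CC − I_C·R_C − I_E·R_E = 20 − 1.21×1.8 − 1.22×0.68 = 17 V.
V_CE = 17 V > 0.2 V confirms active-region operation.

I_C ≈ 1.2 mA, V_CE ≈ 17 V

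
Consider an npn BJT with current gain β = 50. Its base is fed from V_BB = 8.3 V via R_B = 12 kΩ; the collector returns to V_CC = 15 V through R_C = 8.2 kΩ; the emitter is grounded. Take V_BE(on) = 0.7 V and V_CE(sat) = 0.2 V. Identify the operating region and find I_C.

Assume active: I_B = (8.3 − 0.7)/12 = 0.633 mA, giving I_C = β·I_B = 31.7 mA.
But then V_CE = 15 − 31.7×8.2 = -245 V < V_CE(sat) = 0.2 V — impossible in the active region.
So the transistor is saturated. With V_CE = 0.2 V, I_C = (V_CC − 0.2)/R_C = 14.8/8.2 = 1.8 mA.
Check: β·I_B = 31.7 mA > I_C = 1.8 mA, confirming saturation.

saturation; I_C ≈ 1.8 mA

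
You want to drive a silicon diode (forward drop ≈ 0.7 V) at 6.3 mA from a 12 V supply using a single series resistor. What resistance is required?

The resistor drops V_S − V_D = 12 − 0.7 = 11.3 V at 6.3 mA.
R = 11.3 V / 6.3 mA = 1.79 kΩ.

R ≈ 1.8 kΩ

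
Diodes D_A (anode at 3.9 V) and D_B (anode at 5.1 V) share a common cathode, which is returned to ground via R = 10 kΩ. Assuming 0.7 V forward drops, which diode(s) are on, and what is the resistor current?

Assume both conduct. Then node N would need to be at both 3.9−0.7 = 3.2 V and 5.1−0.7 = 4.4 V, which is impossible.
Assume only D_B conducts: V_N = 5.1 − 0.7 = 4.4 V, so I_R = 4.4/10 = 0.44 mA.
Check D_A: its anode-to-cathode voltage is 3.9 − 4.4 = -0.5 V < 0.7 V, so it is off. The assumption is consistent.

Only D_B conducts; I_R ≈ 0.44 mA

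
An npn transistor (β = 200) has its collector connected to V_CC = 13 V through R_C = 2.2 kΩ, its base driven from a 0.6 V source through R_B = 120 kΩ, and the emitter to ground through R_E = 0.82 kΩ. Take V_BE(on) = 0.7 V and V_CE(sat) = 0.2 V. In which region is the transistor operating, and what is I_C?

V_BB = 0.6 V ≤ V_BE(on) = 0.7 V, so the base-emitter junction is not forward biased.
The transistor is in cutoff: I_B = I_C = 0.

cutoff; I_C ≈ 0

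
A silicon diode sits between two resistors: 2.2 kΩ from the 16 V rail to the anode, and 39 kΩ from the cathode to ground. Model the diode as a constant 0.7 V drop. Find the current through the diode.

I ≈ 0.37 mA

The two resistors are in series with the diode, so KVL gives 16 = I·2.2 + 0.7 + I·39.
I = (16 − 0.7) / (2.2 + 39) kΩ = 15.3 / 41.2 = 0.371 mA.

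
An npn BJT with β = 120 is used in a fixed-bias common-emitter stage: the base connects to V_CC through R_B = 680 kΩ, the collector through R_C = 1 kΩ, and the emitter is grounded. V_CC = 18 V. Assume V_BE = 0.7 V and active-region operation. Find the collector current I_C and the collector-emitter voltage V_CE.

Base loop: V_CC = I_B·R_B + V_BE, so I_B = (18 − 0.7)/680 kΩ = 0.0254 mA.
In the active region I_C = β·I_B = 120 × 0.0254 = 3.05 mA.
Collector loop: V_CE = V_CC − I_C·R_C = 18 − 3.05×1 = 14.9 V.
Since V_CE = 14.9 V > V_CE(sat) ≈ 0.2 V, the transistor is in the active region as assumed.

I_C ≈ 3.1 mA, V_CE ≈ 15 V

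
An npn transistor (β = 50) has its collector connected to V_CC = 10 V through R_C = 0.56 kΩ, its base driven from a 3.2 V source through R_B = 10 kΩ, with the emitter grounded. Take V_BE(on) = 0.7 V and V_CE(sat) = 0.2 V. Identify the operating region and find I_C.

Assume active. Base-emitter loop: I_B = (V_BB − V_BE)/R_B = (3.2 − 0.7)/10 = 0.25 mA.
I_C = β·I_B = 50×0.25 = 12.5 mA.
V_CE = V_CC − I_C·R_C = 10 − 12.5×0.56 = 3 V > V_CE(sat), so the active-region assumption holds.

active; I_C ≈ 12 mA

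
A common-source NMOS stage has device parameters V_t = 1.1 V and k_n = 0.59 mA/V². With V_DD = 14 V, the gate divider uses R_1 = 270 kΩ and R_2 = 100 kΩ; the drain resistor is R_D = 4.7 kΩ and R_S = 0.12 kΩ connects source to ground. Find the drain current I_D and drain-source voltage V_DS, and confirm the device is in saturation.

I_D ≈ 1.8 mA, V_DS ≈ 5.3 V

V_G = V_DD·R_2/(R_1+R_2) = 14×100/370 = 3.78 V.
Assume saturation: I_D = (k_n/2)(V_GS − V_t)² with V_GS = V_G − I_D·R_S = 3.78 − 0.12·I_D.
Substituting gives 0.00425·I_D² − 1.19·I_D + 2.12 = 0, with roots I_D = 1.8 or 278 mA.
The root I_D = 278 mA gives V_GS = -29.6 V ≤ V_t, so take I_D = 1.8 mA.
Then V_GS = 3.57 V and V_DS = V_DD − I_D(R_D+R_S) = 14 − 1.8×4.82 = 5.34 V.
Saturation requires V_DS ≥ V_GS − V_t = 2.47 V; 5.34 ≥ 2.47 ✓.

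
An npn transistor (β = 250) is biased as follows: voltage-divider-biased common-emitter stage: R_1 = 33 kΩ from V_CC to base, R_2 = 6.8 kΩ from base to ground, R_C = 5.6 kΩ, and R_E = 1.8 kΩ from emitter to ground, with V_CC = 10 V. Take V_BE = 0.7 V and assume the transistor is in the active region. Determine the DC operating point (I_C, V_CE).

Thevenize the base divider: V_Th = V_CC·R_2/(R_1+R_2) = 10×6.8/39.8 = 1.71 V, R_Th = R_1‖R_2 = 5.64 kΩ.
Base-emitter loop: V_Th = I_B·R_Th + V_BE + (β+1)I_B·R_E, so I_B = (1.71 − 0.7) / (5.64 + 251×1.8) = 0.0022 mA.
I_C = β·I_B = 250×0.0022 = 0.551 mA, and I_E = (β+1)I_B = 0.553 mA.
V_CE = V_CC − I_C·R_C − I_E·R_E = 10 − 0.551×5.6 − 0.553×1.8 = 5.92 V.
V_CE = 5.92 V > 0.2 V confirms active-region operation.

I_C ≈ 0.55 mA, V_CE ≈ 5.9 V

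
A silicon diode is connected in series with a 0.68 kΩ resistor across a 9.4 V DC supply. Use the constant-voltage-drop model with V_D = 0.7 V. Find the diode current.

KVL around the loop: 9.4 = V_D + I·R = 0.7 + I × 0.68 kΩ.
So I = (9.4 − 0.7) / 0.68 kΩ = 8.7 / 0.68 = 12.8 mA.

I ≈ 13 mA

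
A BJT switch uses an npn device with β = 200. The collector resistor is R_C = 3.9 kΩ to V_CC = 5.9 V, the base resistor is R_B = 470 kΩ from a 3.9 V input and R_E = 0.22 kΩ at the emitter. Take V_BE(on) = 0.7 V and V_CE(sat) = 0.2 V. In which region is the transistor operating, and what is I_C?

active; I_C ≈ 1.2 mA

Assume active. Base-emitter loop: I_B = (V_BB − V_BE)/(R_B + (β+1)R_E) = (3.9 − 0.7)/(470 + 201×0.22) = 0.00622 mA.
I_C = β·I_B = 200×0.00622 = 1.24 mA.
V_CE = V_CC − I_C·R_C − I_E·R_E = 5.9 − 1.24×3.9 − 1.25×0.22 = 0.771 V > V_CE(sat), so the active-region assumption holds.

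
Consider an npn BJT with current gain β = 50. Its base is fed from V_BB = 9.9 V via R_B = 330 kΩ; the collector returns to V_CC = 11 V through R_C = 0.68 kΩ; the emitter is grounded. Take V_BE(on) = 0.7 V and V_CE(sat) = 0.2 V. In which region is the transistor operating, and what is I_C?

Assume active. Base-emitter loop: I_B = (V_BB − V_BE)/R_B = (9.9 − 0.7)/330 = 0.0279 mA.
I_C = β·I_B = 50×0.0279 = 1.39 mA.
V_CE = V_CC − I_C·R_C = 11 − 1.39×0.68 = 10.1 V > V_CE(sat), so the active-region assumption holds.

active; I_C ≈ 1.4 mA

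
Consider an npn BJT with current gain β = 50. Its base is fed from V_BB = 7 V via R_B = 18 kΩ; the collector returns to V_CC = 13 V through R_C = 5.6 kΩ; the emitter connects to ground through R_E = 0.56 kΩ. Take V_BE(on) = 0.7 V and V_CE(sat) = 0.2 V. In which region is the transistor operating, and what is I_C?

Assume active: I_B = (7 − 0.7)/(18 + 51×0.56) = 0.135 mA, I_C = β·I_B = 6.77 mA.
Then V_CE = 13 − 6.77×5.6 − 6.9×0.56 = -28.8 V < 0.2 V — the active assumption fails.
Re-solve with V_CE = 0.2 V. KCL at the emitter: V_E/R_E = (V_BB−0.7−V_E)/R_B + (V_CC−0.2−V_E)/R_C, giving V_E = 1.3 V.
I_C = (V_CC − 0.2 − V_E)/R_C = (12.8 − 1.3)/5.6 = 2.05 mA.
Check: I_B = (6.3 − 1.3)/18 = 0.278 mA, and β·I_B = 13.9 mA > I_C, confirming saturation.

saturation; I_C ≈ 2.1 mA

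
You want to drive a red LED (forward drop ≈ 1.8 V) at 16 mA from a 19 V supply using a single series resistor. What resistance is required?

The resistor drops V_S − V_D = 19 − 1.8 = 17.2 V at 16 mA.
R = 17.2 V / 16 mA = 1.07 kΩ.

R ≈ 1.1 kΩ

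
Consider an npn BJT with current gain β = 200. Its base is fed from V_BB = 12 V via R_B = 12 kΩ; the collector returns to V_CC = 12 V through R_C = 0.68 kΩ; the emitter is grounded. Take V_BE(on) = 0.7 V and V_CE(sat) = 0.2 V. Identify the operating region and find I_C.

Assume active: I_B = (12 − 0.7)/12 = 0.942 mA, giving I_C = β·I_B = 188 mA.
But then V_CE = 12 − 188×0.68 = -116 V < V_CE(sat) = 0.2 V — impossible in the active region.
So the transistor is saturated. With V_CE = 0.2 V, I_C = (V_CC − 0.2)/R_C = 11.8/0.68 = 17.4 mA.
Check: β·I_B = 188 mA > I_C = 17.4 mA, confirming saturation.

saturation; I_C ≈ 17 mA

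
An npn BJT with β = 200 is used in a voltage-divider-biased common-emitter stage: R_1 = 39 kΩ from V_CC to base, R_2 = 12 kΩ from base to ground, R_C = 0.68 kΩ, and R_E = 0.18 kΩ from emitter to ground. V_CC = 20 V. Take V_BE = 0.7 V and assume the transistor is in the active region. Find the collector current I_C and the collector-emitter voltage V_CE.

Thevenize the base divider: V_Th = V_CC·R_2/(R_1+R_2) = 20×12/51 = 4.71 V, R_Th = R_1‖R_2 = 9.18 kΩ.
Base-emitter loop: V_Th = I_B·R_Th + V_BE + (β+1)I_B·R_E, so I_B = (4.71 − 0.7) / (9.18 + 201×0.18) = 0.0883 mA.
I_C = β·I_B = 200×0.0883 = 17.7 mA, and I_E = (β+1)I_B = 17.8 mA.
V_CE = V_CC − I_C·R_C − I_E·R_E = 20 − 17.7×0.68 − 17.8×0.18 = 4.79 V.
V_CE = 4.79 V > 0.2 V confirms active-region operation.

I_C ≈ 18 mA, V_CE ≈ 4.8 V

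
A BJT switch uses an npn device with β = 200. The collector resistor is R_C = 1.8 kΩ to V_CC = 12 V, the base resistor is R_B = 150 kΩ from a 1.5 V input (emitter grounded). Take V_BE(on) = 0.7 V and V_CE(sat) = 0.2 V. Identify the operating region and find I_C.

active; I_C ≈ 1.1 mA

Assume active. Base-emitter loop: I_B = (V_BB − V_BE)/R_B = (1.5 − 0.7)/150 = 0.00533 mA.
I_C = β·I_B = 200×0.00533 = 1.07 mA.
V_CE = V_CC − I_C·R_C = 12 − 1.07×1.8 = 10.1 V > V_CE(sat), so the active-region assumption holds.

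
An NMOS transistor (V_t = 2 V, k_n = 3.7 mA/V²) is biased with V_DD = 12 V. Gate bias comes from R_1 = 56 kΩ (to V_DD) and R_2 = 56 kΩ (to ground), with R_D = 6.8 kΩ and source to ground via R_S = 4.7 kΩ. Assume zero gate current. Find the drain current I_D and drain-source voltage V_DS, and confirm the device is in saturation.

V_G = V_DD·R_2/(R_1+R_2) = 12×56/112 = 6 V.
Assume saturation: I_D = (k_n/2)(V_GS − V_t)² with V_GS = V_G − I_D·R_S = 6 − 4.7·I_D.
Substituting gives 40.9·I_D² − 70.6·I_D + 29.6 = 0, with roots I_D = 0.718 or 1.01 mA.
The root I_D = 1.01 mA gives V_GS = 1.26 V ≤ V_t, so take I_D = 0.718 mA.
Then V_GS = 2.62 V and V_DS = V_DD − I_D(R_D+R_S) = 12 − 0.718×11.5 = 3.74 V.
Saturation requires V_DS ≥ V_GS − V_t = 0.623 V; 3.74 ≥ 0.623 ✓.

I_D ≈ 0.72 mA, V_DS ≈ 3.7 V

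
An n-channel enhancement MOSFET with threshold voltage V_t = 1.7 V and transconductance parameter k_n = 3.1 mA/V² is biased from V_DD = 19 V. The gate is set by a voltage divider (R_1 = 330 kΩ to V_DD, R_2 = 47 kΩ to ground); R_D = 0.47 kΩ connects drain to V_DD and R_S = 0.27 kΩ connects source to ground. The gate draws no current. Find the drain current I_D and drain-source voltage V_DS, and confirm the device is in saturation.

V_G = V_DD·R_2/(R_1+R_2) = 19×47/377 = 2.37 V.
Assume saturation: I_D = (k_n/2)(V_GS − V_t)² with V_GS = V_G − I_D·R_S = 2.37 − 0.27·I_D.
Substituting gives 0.113·I_D² − 1.56·I_D + 0.693 = 0, with roots I_D = 0.46 or 13.3 mA.
The root I_D = 13.3 mA gives V_GS = -1.23 V ≤ V_t, so take I_D = 0.46 mA.
Then V_GS = 2.24 V and V_DS = V_DD − I_D(R_D+R_S) = 19 − 0.46×0.74 = 18.7 V.
Saturation requires V_DS ≥ V_GS − V_t = 0.545 V; 18.7 ≥ 0.545 ✓.

I_D ≈ 0.46 mA, V_DS ≈ 19 V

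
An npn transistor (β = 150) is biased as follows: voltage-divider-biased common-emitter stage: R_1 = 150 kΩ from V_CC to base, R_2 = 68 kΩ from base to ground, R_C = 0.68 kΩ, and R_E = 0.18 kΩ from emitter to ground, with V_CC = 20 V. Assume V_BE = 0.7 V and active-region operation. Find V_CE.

V_CE ≈ 10 V

Thevenize the base divider: V_Th = V_CC·R_2/(R_1+R_2) = 20×68/218 = 6.24 V, R_Th = R_1‖R_2 = 46.8 kΩ.
Base-emitter loop: V_Th = I_B·R_Th + V_BE + (β+1)I_B·R_E, so I_B = (6.24 − 0.7) / (46.8 + 151×0.18) = 0.0749 mA.
I_C = β·I_B = 150×0.0749 = 11.2 mA, and I_E = (β+1)I_B = 11.3 mA.
V_CE = V_CC − I_C·R_C − I_E·R_E = 20 − 11.2×0.68 − 11.3×0.18 = 10.3 V.
V_CE = 10.3 V > 0.2 V confirms active-region operation.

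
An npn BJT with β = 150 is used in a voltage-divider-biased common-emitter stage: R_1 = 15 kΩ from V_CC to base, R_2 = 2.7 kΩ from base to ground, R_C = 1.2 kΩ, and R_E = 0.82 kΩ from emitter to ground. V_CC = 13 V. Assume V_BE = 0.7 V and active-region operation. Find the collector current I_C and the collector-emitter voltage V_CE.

Thevenize the base divider: V_Th = V_CC·R_2/(R_1+R_2) = 13×2.7/17.7 = 1.98 V, R_Th = R_1‖R_2 = 2.29 kΩ.
Base-emitter loop: V_Th = I_B·R_Th + V_BE + (β+1)I_B·R_E, so I_B = (1.98 − 0.7) / (2.29 + 151×0.82) = 0.0102 mA.
I_C = β·I_B = 150×0.0102 = 1.53 mA, and I_E = (β+1)I_B = 1.54 mA.
V_CE = V_CC − I_C·R_C − I_E·R_E = 13 − 1.53×1.2 − 1.54×0.82 = 9.91 V.
V_CE = 9.91 V > 0.2 V confirms active-region operation.

I_C ≈ 1.5 mA, V_CE ≈ 9.9 V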